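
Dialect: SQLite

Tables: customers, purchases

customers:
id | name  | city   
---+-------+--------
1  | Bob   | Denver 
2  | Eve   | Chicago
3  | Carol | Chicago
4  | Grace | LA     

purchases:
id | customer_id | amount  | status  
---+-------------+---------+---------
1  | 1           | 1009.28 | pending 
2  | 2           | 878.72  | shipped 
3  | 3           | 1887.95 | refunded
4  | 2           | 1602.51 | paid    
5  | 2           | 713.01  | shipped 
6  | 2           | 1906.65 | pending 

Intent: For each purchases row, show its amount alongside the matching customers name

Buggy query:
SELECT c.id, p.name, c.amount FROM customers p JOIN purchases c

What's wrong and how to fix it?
Bug: Missing join condition: each purchases row is matched to all customers rows instead of just its own

Fix: Add ON c.customer_id = p.id to the JOIN

Corrected query:
SELECT c.id, p.name, c.amount FROM customers p JOIN purchases c ON c.customer_id = p.id

Result:
id | name  | amount 
---+-------+--------
1  | Bob   | 1009.28
2  | Eve   | 878.72 
3  | Carol | 1887.95
4  | Eve   | 1602.51
5  | Eve   | 713.01 
6  | Eve   | 1906.65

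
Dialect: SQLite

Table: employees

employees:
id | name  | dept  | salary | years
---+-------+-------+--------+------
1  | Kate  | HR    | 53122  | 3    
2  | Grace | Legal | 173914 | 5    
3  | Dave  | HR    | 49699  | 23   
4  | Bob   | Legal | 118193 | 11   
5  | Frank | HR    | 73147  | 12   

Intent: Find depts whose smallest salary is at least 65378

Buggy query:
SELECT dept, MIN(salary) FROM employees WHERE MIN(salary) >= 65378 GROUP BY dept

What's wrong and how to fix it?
Bug: MIN() in WHERE is a misuse of aggregate

Fix: Use HAVING for the per-group MIN condition

Corrected query:
SELECT dept, MIN(salary) FROM employees GROUP BY dept HAVING MIN(salary) >= 65378

Result:
dept  | MIN(salary)
------+------------
Legal | 118193     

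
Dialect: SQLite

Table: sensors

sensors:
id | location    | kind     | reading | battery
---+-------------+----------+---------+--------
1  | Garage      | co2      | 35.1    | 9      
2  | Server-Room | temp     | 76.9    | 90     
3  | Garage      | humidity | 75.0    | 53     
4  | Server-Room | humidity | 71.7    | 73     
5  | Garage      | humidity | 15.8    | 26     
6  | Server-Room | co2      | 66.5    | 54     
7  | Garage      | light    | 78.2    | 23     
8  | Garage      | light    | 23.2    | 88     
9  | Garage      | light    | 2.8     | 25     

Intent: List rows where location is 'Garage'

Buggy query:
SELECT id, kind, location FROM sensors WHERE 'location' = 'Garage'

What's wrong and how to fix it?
Bug: Single quotes denote string literals in SQL; the column name is being compared as a constant string

Fix: Remove the quotes around the column name (or use double quotes for an identifier)

Corrected query:
SELECT id, kind, location FROM sensors WHERE location = 'Garage'

Result:
id | kind     | location
---+----------+---------
1  | co2      | Garage  
3  | humidity | Garage  
5  | humidity | Garage  
7  | light    | Garage  
8  | light    | Garage  
9  | light    | Garage  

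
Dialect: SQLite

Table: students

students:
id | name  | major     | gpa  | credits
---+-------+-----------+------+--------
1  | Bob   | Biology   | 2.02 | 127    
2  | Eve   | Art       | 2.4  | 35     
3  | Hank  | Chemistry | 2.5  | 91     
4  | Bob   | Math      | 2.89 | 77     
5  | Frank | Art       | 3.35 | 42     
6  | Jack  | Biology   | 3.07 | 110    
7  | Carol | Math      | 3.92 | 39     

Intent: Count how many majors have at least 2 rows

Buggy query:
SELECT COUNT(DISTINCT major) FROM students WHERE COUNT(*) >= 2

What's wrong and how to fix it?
Bug: COUNT(*) cannot appear in WHERE; the per-group count doesn't exist yet

Fix: Use a subquery that GROUPs and filters with HAVING, then count its rows

Corrected query:
SELECT COUNT(*) FROM (SELECT major FROM students GROUP BY major HAVING COUNT(*) >= 2)

Result:
COUNT(*)
--------
3       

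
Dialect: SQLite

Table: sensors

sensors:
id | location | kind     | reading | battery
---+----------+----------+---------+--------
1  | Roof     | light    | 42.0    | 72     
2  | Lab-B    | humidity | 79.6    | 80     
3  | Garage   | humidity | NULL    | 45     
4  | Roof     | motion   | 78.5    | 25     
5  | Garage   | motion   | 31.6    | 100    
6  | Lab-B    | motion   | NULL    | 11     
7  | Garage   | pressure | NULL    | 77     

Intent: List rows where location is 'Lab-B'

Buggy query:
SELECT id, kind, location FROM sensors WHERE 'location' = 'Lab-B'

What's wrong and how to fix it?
Bug: Single quotes denote string literals in SQL; the column name is being compared as a constant string

Fix: Reference the column as location without single quotes

Corrected query:
SELECT id, kind, location FROM sensors WHERE location = 'Lab-B'

Result:
id | kind     | location
---+----------+---------
2  | humidity | Lab-B   
6  | motion   | Lab-B   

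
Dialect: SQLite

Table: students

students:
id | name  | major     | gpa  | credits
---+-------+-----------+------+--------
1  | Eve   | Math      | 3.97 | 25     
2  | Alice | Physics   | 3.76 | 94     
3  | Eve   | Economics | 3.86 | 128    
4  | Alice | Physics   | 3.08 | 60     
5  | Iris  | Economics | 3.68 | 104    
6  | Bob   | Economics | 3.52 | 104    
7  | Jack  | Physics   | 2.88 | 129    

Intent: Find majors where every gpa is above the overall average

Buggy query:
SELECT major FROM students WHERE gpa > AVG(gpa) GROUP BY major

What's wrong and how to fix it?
Bug: WHERE evaluates per row before aggregation, so AVG() is unavailable

Fix: Compute the overall average in a scalar subquery and compare each group's MIN against it in HAVING

Corrected query:
SELECT major FROM students GROUP BY major HAVING MIN(gpa) > (SELECT AVG(gpa) FROM students)

Result:
major
-----
Math 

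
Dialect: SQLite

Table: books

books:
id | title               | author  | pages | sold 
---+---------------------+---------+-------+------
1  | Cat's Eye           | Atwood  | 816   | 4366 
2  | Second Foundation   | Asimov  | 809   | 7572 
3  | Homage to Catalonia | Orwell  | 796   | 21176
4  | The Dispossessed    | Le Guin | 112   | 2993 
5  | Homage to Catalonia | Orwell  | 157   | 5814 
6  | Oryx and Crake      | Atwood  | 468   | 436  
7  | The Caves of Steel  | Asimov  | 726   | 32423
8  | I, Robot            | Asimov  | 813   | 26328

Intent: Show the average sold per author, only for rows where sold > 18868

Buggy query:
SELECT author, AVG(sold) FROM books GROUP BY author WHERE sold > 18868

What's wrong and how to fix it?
Bug: WHERE cannot follow GROUP BY

Fix: Move the WHERE clause before GROUP BY

Corrected query:
SELECT author, AVG(sold) FROM books WHERE sold > 18868 GROUP BY author

Result:
author | AVG(sold)
-------+----------
Asimov | 29375.5  
Orwell | 21176    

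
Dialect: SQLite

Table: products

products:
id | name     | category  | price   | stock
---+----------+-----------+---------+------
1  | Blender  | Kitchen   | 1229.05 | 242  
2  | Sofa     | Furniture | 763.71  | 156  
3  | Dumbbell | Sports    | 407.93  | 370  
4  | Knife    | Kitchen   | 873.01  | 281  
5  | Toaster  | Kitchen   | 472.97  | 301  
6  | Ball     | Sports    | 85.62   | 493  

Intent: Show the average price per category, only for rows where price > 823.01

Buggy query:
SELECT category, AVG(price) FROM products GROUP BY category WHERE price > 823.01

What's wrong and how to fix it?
Bug: Row-level WHERE must come before GROUP BY in the clause order

Fix: Place WHERE between FROM and GROUP BY

Corrected query:
SELECT category, AVG(price) FROM products WHERE price > 823.01 GROUP BY category

Result:
category | AVG(price)
---------+-----------
Kitchen  | 1051.03   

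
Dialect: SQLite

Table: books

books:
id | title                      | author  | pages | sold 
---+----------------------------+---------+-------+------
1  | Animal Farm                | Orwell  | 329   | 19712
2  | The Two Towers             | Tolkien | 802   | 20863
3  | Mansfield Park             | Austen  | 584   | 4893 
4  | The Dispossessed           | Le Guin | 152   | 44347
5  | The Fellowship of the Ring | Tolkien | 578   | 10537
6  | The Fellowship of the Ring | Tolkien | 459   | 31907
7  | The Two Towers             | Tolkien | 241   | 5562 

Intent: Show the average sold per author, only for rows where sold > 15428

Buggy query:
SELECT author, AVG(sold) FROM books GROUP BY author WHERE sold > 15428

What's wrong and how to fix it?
Bug: Row-level WHERE must come before GROUP BY in the clause order

Fix: Move the WHERE clause before GROUP BY

Corrected query:
SELECT author, AVG(sold) FROM books WHERE sold > 15428 GROUP BY author

Result:
author  | AVG(sold)
--------+----------
Le Guin | 44347    
Orwell  | 19712    
Tolkien | 26385    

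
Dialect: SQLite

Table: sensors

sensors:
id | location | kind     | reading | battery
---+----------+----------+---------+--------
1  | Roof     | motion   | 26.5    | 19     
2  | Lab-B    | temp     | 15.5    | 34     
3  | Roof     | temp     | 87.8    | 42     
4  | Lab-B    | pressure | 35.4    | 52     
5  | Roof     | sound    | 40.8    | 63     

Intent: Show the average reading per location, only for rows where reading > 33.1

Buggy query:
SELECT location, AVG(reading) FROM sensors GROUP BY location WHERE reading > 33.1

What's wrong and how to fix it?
Bug: Row-level WHERE must come before GROUP BY in the clause order

Fix: Place WHERE between FROM and GROUP BY

Corrected query:
SELECT location, AVG(reading) FROM sensors WHERE reading > 33.1 GROUP BY location

Result:
location | AVG(reading)
---------+-------------
Lab-B    | 35.4        
Roof     | 64.3        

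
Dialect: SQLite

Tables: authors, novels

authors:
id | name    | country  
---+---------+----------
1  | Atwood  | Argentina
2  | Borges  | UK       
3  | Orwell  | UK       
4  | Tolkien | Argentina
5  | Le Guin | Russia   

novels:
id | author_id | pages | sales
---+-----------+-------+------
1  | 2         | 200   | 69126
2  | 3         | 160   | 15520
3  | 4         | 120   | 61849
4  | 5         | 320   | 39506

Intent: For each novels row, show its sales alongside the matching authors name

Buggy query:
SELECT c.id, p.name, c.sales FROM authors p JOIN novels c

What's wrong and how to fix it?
Bug: Missing join condition: each novels row is matched to all authors rows instead of just its own

Fix: Add ON c.author_id = p.id to the JOIN

Corrected query:
SELECT c.id, p.name, c.sales FROM authors p JOIN novels c ON c.author_id = p.id

Result:
id | name    | sales
---+---------+------
1  | Borges  | 69126
2  | Orwell  | 15520
3  | Tolkien | 61849
4  | Le Guin | 39506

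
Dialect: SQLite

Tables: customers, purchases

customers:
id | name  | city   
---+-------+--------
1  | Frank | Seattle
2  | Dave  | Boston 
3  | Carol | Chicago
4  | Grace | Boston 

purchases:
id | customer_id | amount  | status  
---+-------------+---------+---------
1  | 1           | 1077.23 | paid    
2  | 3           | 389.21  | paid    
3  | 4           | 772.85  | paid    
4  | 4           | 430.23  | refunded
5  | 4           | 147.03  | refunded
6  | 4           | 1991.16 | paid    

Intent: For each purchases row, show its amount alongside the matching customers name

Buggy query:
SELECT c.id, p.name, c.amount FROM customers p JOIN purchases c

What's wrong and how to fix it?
Bug: Missing join condition: each purchases row is matched to all customers rows instead of just its own

Fix: Specify the join condition linking the foreign key to the parent id

Corrected query:
SELECT c.id, p.name, c.amount FROM customers p JOIN purchases c ON c.customer_id = p.id

Result:
id | name  | amount 
---+-------+--------
1  | Frank | 1077.23
2  | Carol | 389.21 
3  | Grace | 772.85 
4  | Grace | 430.23 
5  | Grace | 147.03 
6  | Grace | 1991.16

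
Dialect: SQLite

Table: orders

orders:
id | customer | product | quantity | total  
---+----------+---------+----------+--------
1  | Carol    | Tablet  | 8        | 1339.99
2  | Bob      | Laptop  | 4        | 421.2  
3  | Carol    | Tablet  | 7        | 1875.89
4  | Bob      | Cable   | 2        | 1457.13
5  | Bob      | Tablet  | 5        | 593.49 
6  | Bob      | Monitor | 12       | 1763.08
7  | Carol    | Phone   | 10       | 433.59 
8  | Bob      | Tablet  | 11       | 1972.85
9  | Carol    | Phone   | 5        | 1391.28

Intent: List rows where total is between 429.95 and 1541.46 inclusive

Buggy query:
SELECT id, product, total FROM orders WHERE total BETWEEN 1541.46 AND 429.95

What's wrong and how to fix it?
Bug: The bounds are reversed; BETWEEN a AND b requires a <= b to match anything

Fix: Write BETWEEN 429.95 AND 1541.46

Corrected query:
SELECT id, product, total FROM orders WHERE total BETWEEN 429.95 AND 1541.46

Result:
id | product | total  
---+---------+--------
1  | Tablet  | 1339.99
4  | Cable   | 1457.13
5  | Tablet  | 593.49 
7  | Phone   | 433.59 
9  | Phone   | 1391.28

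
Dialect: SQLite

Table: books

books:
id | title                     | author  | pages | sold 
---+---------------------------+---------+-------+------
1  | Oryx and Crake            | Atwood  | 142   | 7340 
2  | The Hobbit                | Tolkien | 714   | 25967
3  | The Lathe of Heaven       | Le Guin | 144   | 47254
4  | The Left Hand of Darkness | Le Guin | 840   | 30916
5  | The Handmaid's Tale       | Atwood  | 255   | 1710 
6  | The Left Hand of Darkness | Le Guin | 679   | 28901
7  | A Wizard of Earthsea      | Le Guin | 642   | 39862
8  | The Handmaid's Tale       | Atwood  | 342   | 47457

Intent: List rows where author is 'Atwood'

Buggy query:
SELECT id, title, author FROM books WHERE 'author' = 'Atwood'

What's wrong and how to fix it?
Bug: 'author' in single quotes is a string literal, not the column; the comparison is literal-vs-literal and never true

Fix: Remove the quotes around the column name (or use double quotes for an identifier)

Corrected query:
SELECT id, title, author FROM books WHERE author = 'Atwood'

Result:
id | title               | author
---+---------------------+-------
1  | Oryx and Crake      | Atwood
5  | The Handmaid's Tale | Atwood
8  | The Handmaid's Tale | Atwood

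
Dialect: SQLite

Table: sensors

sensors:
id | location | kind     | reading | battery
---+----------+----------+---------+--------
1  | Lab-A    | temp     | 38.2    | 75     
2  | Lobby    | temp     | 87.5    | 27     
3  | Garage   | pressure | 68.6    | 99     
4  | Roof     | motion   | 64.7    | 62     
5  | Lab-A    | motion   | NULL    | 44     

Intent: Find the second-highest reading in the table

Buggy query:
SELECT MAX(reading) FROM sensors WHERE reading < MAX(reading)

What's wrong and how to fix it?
Bug: MAX(reading) on the right of the comparison is an aggregate-in-WHERE error

Fix: Put the inner MAX in a scalar subquery

Corrected query:
SELECT MAX(reading) FROM sensors WHERE reading < (SELECT MAX(reading) FROM sensors)

Result:
MAX(reading)
------------
68.6        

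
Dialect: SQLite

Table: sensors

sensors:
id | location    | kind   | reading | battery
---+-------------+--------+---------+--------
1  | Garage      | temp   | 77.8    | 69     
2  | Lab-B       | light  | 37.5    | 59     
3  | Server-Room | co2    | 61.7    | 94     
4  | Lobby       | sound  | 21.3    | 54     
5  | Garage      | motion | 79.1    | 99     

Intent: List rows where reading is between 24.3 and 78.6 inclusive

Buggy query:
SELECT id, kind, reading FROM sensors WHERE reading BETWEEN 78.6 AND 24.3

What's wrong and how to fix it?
Bug: BETWEEN expects the lower bound first; with 78.6 AND 24.3 the range is empty

Fix: Write BETWEEN 24.3 AND 78.6

Corrected query:
SELECT id, kind, reading FROM sensors WHERE reading BETWEEN 24.3 AND 78.6

Result:
id | kind  | reading
---+-------+--------
1  | temp  | 77.8   
2  | light | 37.5   
3  | co2   | 61.7   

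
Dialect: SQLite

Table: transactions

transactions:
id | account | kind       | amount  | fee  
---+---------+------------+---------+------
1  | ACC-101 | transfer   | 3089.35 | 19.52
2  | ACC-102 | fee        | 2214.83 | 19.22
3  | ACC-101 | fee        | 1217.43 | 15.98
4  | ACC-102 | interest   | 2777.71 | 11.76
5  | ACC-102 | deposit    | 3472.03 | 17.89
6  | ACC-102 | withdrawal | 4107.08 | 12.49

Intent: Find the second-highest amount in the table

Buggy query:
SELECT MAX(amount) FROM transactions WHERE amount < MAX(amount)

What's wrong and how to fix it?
Bug: MAX(amount) on the right of the comparison is an aggregate-in-WHERE error

Fix: Compute the overall MAX in a subquery, then take MAX of rows below it

Corrected query:
SELECT MAX(amount) FROM transactions WHERE amount < (SELECT MAX(amount) FROM transactions)

Result:
MAX(amount)
-----------
3472.03    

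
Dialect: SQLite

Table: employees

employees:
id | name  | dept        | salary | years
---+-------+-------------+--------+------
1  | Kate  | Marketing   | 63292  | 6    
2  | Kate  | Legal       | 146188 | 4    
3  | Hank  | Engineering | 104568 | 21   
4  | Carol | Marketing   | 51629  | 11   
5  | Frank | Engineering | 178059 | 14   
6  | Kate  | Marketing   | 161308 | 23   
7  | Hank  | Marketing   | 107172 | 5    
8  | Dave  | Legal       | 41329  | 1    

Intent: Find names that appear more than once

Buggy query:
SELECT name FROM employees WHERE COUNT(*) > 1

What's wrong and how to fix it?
Bug: WHERE can't reference COUNT(*); aggregates are computed after WHERE

Fix: GROUP BY name, then filter groups with HAVING COUNT(*) > 1

Corrected query:
SELECT name FROM employees GROUP BY name HAVING COUNT(*) > 1

Result:
name
----
Hank
Kate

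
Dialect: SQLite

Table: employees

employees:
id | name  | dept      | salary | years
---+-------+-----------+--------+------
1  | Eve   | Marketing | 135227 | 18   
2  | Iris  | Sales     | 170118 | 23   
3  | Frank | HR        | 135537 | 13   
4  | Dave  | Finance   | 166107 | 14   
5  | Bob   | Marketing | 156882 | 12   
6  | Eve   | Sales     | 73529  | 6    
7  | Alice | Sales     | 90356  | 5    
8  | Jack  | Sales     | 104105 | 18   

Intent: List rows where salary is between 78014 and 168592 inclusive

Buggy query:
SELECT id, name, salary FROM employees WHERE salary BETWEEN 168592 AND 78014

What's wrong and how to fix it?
Bug: BETWEEN expects the lower bound first; with 168592 AND 78014 the range is empty

Fix: Write BETWEEN 78014 AND 168592

Corrected query:
SELECT id, name, salary FROM employees WHERE salary BETWEEN 78014 AND 168592

Result:
id | name  | salary
---+-------+-------
1  | Eve   | 135227
3  | Frank | 135537
4  | Dave  | 166107
5  | Bob   | 156882
7  | Alice | 90356 
8  | Jack  | 104105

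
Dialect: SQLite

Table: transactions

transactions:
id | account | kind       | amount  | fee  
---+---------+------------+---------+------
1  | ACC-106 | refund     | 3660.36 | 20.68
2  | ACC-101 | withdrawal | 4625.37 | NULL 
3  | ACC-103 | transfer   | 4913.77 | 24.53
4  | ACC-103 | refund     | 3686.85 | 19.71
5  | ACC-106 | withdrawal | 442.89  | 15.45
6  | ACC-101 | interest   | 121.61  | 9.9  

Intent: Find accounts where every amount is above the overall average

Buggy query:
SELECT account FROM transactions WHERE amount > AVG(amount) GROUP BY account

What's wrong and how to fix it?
Bug: AVG() is an aggregate; it can't sit directly in WHERE

Fix: Compute the overall average in a scalar subquery and compare each group's MIN against it in HAVING

Corrected query:
SELECT account FROM transactions GROUP BY account HAVING MIN(amount) > (SELECT AVG(amount) FROM transactions)

Result:
account
-------
ACC-103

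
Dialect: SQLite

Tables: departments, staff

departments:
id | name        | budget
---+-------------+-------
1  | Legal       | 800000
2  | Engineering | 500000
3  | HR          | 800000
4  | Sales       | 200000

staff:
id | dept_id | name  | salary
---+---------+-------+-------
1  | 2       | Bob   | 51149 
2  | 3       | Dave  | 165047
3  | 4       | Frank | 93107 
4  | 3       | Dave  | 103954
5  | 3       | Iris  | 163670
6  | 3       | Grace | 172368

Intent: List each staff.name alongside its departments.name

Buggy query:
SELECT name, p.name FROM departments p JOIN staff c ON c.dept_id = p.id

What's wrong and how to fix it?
Bug: 'name' exists in both joined tables, so the database can't tell which one is meant

Fix: Qualify the column with its table alias (c.name)

Corrected query:
SELECT c.name, p.name FROM departments p JOIN staff c ON c.dept_id = p.id

Result:
name  | name       
------+------------
Bob   | Engineering
Dave  | HR         
Frank | Sales      
Dave  | HR         
Iris  | HR         
Grace | HR         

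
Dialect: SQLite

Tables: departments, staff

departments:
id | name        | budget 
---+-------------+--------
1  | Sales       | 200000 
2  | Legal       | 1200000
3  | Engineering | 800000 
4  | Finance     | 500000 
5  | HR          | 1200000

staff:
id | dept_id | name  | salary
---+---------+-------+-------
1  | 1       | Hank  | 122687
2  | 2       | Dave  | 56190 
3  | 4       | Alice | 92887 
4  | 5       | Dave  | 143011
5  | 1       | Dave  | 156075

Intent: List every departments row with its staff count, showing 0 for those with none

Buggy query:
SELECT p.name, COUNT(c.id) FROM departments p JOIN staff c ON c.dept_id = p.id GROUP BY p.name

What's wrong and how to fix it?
Bug: An inner join excludes parents with zero children

Fix: Switch to LEFT JOIN to retain unmatched parent rows

Corrected query:
SELECT p.name, COUNT(c.id) FROM departments p LEFT JOIN staff c ON c.dept_id = p.id GROUP BY p.name

Result:
name        | COUNT(c.id)
------------+------------
Engineering | 0          
Finance     | 1          
HR          | 1          
Legal       | 1          
Sales       | 2          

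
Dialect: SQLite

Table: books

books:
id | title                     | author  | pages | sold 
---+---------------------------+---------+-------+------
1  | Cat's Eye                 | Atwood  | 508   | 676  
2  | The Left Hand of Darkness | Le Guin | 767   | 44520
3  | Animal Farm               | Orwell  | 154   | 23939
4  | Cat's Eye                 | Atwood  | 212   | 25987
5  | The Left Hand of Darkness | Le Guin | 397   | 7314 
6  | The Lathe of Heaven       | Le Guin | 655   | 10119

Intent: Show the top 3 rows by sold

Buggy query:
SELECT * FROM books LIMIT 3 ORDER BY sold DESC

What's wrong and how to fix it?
Bug: ORDER BY cannot follow LIMIT; LIMIT is the final clause

Fix: Sort with ORDER BY, then apply LIMIT

Corrected query:
SELECT * FROM books ORDER BY sold DESC LIMIT 3

Result:
id | title                     | author  | pages | sold 
---+---------------------------+---------+-------+------
2  | The Left Hand of Darkness | Le Guin | 767   | 44520
4  | Cat's Eye                 | Atwood  | 212   | 25987
3  | Animal Farm               | Orwell  | 154   | 23939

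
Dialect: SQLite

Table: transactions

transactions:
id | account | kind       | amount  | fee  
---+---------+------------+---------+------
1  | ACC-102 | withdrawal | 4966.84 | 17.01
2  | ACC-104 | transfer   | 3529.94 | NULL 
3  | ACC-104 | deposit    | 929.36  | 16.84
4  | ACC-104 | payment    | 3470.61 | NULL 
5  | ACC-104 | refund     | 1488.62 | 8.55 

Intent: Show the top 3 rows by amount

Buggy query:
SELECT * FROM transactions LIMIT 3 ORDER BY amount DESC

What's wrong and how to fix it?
Bug: ORDER BY cannot follow LIMIT; LIMIT is the final clause

Fix: Swap the clauses: ORDER BY first, then LIMIT

Corrected query:
SELECT * FROM transactions ORDER BY amount DESC LIMIT 3

Result:
id | account | kind       | amount  | fee  
---+---------+------------+---------+------
1  | ACC-102 | withdrawal | 4966.84 | 17.01
2  | ACC-104 | transfer   | 3529.94 | NULL 
4  | ACC-104 | payment    | 3470.61 | NULL 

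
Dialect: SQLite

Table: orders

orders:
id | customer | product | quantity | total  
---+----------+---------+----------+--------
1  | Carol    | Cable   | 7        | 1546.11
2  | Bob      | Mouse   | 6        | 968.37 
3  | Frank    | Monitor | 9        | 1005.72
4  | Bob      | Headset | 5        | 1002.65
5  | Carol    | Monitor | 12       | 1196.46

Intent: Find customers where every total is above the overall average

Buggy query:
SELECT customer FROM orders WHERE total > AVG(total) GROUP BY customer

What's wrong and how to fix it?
Bug: WHERE evaluates per row before aggregation, so AVG() is unavailable

Fix: Use a subquery for AVG and a HAVING MIN(...) filter so the condition holds for every row in the group

Corrected query:
SELECT customer FROM orders GROUP BY customer HAVING MIN(total) > (SELECT AVG(total) FROM orders)

Result:
customer
--------
Carol   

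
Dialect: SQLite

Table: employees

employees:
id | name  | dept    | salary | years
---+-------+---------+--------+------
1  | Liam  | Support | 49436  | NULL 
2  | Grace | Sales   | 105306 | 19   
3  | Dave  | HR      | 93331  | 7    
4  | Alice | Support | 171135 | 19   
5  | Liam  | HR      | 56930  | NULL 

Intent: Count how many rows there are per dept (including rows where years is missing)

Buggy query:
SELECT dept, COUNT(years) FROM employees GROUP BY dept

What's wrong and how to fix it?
Bug: COUNT(years) skips NULLs, so groups with missing years are undercounted

Fix: Use COUNT(*) to count all rows regardless of NULL

Corrected query:
SELECT dept, COUNT(*) FROM employees GROUP BY dept

Result:
dept    | COUNT(*)
--------+---------
HR      | 2       
Sales   | 1       
Support | 2       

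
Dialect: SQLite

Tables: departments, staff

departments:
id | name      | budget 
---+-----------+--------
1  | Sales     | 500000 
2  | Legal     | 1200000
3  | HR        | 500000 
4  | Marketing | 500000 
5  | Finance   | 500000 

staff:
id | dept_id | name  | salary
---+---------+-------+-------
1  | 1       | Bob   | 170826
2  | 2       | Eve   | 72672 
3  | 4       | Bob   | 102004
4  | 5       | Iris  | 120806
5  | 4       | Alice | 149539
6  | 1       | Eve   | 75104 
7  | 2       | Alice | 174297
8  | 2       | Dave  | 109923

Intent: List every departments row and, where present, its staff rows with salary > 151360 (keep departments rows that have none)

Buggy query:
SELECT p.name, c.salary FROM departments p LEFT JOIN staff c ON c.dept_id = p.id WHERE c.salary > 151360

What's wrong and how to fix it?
Bug: A WHERE condition on the right-hand table after LEFT JOIN drops unmatched parents

Fix: Move the right-table condition into the ON clause so unmatched parents are kept

Corrected query:
SELECT p.name, c.salary FROM departments p LEFT JOIN staff c ON c.dept_id = p.id AND c.salary > 151360

Result:
name      | salary
----------+-------
Sales     | 170826
Legal     | 174297
HR        | NULL  
Marketing | NULL  
Finance   | NULL  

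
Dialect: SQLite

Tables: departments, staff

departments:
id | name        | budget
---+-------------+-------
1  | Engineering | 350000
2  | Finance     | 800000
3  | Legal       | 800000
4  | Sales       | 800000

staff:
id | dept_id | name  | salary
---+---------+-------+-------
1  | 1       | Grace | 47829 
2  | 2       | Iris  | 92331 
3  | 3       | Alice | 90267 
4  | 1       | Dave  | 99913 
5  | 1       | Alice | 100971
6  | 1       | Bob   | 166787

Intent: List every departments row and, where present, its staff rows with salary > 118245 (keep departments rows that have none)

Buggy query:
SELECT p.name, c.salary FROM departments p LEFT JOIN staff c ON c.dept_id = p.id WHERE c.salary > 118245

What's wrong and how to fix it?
Bug: A WHERE condition on the right-hand table after LEFT JOIN drops unmatched parents

Fix: Put 'c.salary > 118245' in the JOIN's ON clause instead of WHERE

Corrected query:
SELECT p.name, c.salary FROM departments p LEFT JOIN staff c ON c.dept_id = p.id AND c.salary > 118245

Result:
name        | salary
------------+-------
Engineering | 166787
Finance     | NULL  
Legal       | NULL  
Sales       | NULL  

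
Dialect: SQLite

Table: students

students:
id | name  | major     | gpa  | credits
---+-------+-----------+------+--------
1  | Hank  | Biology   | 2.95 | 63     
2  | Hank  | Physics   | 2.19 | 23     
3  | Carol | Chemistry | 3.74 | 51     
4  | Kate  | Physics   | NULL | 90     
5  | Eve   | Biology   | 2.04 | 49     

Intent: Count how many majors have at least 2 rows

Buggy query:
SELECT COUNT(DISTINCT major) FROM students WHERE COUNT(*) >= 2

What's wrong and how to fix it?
Bug: WHERE filters individual rows, not groups, so a group-level COUNT is invalid there

Fix: Group first with HAVING COUNT(*) >= 2, then COUNT the resulting groups

Corrected query:
SELECT COUNT(*) FROM (SELECT major FROM students GROUP BY major HAVING COUNT(*) >= 2)

Result:
COUNT(*)
--------
2       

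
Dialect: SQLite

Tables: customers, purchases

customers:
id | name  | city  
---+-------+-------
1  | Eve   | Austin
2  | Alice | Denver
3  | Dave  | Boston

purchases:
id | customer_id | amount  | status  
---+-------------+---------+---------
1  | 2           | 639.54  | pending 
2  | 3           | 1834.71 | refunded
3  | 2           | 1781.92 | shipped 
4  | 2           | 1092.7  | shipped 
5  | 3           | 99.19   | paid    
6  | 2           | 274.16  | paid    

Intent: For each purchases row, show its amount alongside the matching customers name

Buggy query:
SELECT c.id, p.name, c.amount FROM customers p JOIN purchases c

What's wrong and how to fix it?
Bug: JOIN with no ON clause produces a cartesian product; every purchases row pairs with every customers row

Fix: Specify the join condition linking the foreign key to the parent id

Corrected query:
SELECT c.id, p.name, c.amount FROM customers p JOIN purchases c ON c.customer_id = p.id

Result:
id | name  | amount 
---+-------+--------
1  | Alice | 639.54 
2  | Dave  | 1834.71
3  | Alice | 1781.92
4  | Alice | 1092.7 
5  | Dave  | 99.19  
6  | Alice | 274.16 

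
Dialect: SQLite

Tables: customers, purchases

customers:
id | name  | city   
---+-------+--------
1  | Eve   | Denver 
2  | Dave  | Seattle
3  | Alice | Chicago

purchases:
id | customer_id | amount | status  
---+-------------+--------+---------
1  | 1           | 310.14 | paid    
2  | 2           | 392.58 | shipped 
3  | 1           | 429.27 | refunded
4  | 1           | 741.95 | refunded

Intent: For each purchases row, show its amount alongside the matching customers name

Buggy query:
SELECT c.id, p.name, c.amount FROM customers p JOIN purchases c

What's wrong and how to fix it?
Bug: JOIN with no ON clause produces a cartesian product; every purchases row pairs with every customers row

Fix: Add ON c.customer_id = p.id to the JOIN

Corrected query:
SELECT c.id, p.name, c.amount FROM customers p JOIN purchases c ON c.customer_id = p.id

Result:
id | name | amount
---+------+-------
1  | Eve  | 310.14
2  | Dave | 392.58
3  | Eve  | 429.27
4  | Eve  | 741.95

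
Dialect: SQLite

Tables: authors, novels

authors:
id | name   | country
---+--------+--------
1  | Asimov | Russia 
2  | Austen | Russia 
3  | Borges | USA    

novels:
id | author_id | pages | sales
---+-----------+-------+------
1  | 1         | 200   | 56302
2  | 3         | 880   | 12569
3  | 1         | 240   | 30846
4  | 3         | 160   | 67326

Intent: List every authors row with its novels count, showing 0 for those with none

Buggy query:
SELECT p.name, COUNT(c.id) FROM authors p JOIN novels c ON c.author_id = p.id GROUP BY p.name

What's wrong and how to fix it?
Bug: INNER JOIN drops authors rows that have no matching novels rows

Fix: Switch to LEFT JOIN to retain unmatched parent rows

Corrected query:
SELECT p.name, COUNT(c.id) FROM authors p LEFT JOIN novels c ON c.author_id = p.id GROUP BY p.name

Result:
name   | COUNT(c.id)
-------+------------
Asimov | 2          
Austen | 0          
Borges | 2          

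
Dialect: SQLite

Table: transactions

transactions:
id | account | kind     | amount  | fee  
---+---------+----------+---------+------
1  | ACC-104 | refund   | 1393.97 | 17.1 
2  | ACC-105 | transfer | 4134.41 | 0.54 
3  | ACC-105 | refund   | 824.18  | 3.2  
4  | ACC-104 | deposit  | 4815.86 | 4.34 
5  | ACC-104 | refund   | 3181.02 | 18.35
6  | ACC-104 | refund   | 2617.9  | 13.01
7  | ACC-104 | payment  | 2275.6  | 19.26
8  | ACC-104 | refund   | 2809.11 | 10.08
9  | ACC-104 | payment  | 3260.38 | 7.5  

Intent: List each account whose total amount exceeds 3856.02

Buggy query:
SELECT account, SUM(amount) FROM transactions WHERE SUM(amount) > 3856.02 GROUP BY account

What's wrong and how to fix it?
Bug: Aggregate functions cannot appear in a WHERE clause

Fix: Move the aggregate condition to a HAVING clause

Corrected query:
SELECT account, SUM(amount) FROM transactions GROUP BY account HAVING SUM(amount) > 3856.02

Result:
account | SUM(amount)
--------+------------
ACC-104 | 20353.84   
ACC-105 | 4958.59    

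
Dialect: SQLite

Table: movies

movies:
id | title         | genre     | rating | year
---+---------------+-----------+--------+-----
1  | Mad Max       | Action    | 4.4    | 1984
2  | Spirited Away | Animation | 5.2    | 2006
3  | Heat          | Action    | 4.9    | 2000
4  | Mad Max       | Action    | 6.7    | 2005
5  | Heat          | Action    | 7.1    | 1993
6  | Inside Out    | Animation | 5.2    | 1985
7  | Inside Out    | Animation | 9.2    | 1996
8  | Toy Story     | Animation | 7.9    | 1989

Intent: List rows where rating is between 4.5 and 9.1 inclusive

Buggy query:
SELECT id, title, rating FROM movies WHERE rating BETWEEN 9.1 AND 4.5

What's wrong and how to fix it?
Bug: The bounds are reversed; BETWEEN a AND b requires a <= b to match anything

Fix: Write BETWEEN 4.5 AND 9.1

Corrected query:
SELECT id, title, rating FROM movies WHERE rating BETWEEN 4.5 AND 9.1

Result:
id | title         | rating
---+---------------+-------
2  | Spirited Away | 5.2   
3  | Heat          | 4.9   
4  | Mad Max       | 6.7   
5  | Heat          | 7.1   
6  | Inside Out    | 5.2   
8  | Toy Story     | 7.9   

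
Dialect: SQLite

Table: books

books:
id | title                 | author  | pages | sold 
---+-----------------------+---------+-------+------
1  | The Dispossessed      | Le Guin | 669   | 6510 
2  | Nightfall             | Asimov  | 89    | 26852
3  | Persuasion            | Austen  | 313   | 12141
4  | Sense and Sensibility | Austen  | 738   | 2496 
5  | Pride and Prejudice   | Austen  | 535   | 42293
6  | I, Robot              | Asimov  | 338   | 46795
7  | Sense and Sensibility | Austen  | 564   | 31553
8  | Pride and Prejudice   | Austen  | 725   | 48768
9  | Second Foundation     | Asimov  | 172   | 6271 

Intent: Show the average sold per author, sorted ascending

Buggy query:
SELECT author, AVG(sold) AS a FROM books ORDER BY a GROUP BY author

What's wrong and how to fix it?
Bug: ORDER BY appears before GROUP BY; SQL clause order requires GROUP BY first

Fix: Move ORDER BY to the end, after GROUP BY

Corrected query:
SELECT author, AVG(sold) AS a FROM books GROUP BY author ORDER BY a

Result:
author  | a           
--------+-------------
Le Guin | 6510        
Asimov  | 26639.333333
Austen  | 27450.2     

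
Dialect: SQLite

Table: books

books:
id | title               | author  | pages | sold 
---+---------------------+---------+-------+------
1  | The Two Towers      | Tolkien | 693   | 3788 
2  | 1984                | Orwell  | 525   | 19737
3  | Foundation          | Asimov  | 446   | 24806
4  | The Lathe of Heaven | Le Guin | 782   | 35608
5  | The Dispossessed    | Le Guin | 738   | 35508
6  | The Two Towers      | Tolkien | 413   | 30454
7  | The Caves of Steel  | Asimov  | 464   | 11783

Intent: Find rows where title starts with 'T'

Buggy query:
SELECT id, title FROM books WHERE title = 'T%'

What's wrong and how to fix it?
Bug: '=' compares the literal string including the % character; pattern matching needs LIKE

Fix: Replace '=' with LIKE so 'T%' is treated as a pattern

Corrected query:
SELECT id, title FROM books WHERE title LIKE 'T%'

Result:
id | title              
---+--------------------
1  | The Two Towers     
4  | The Lathe of Heaven
5  | The Dispossessed   
6  | The Two Towers     
7  | The Caves of Steel 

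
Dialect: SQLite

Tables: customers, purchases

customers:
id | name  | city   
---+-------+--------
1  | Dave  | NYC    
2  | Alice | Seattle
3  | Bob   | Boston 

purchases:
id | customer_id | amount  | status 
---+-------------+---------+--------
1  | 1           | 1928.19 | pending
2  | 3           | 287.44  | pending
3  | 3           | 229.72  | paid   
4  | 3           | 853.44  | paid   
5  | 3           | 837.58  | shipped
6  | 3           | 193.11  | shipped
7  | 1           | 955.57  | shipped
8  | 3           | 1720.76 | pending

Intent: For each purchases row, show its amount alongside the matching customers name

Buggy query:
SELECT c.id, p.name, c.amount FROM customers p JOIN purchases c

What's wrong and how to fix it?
Bug: Missing join condition: each purchases row is matched to all customers rows instead of just its own

Fix: Specify the join condition linking the foreign key to the parent id

Corrected query:
SELECT c.id, p.name, c.amount FROM customers p JOIN purchases c ON c.customer_id = p.id

Result:
id | name | amount 
---+------+--------
1  | Dave | 1928.19
2  | Bob  | 287.44 
3  | Bob  | 229.72 
4  | Bob  | 853.44 
5  | Bob  | 837.58 
6  | Bob  | 193.11 
7  | Dave | 955.57 
8  | Bob  | 1720.76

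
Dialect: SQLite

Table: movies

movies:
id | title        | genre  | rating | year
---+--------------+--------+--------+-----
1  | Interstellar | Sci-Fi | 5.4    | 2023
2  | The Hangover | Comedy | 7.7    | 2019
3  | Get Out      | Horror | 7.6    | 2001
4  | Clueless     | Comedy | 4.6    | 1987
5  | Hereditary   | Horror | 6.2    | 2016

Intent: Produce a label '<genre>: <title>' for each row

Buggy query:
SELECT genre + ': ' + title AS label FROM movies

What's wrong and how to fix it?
Bug: SQLite uses || for string concatenation; + coerces text to numbers (yielding 0)

Fix: Use the || operator for string concatenation

Corrected query:
SELECT genre || ': ' || title AS label FROM movies

Result:
label               
--------------------
Sci-Fi: Interstellar
Comedy: The Hangover
Horror: Get Out     
Comedy: Clueless    
Horror: Hereditary  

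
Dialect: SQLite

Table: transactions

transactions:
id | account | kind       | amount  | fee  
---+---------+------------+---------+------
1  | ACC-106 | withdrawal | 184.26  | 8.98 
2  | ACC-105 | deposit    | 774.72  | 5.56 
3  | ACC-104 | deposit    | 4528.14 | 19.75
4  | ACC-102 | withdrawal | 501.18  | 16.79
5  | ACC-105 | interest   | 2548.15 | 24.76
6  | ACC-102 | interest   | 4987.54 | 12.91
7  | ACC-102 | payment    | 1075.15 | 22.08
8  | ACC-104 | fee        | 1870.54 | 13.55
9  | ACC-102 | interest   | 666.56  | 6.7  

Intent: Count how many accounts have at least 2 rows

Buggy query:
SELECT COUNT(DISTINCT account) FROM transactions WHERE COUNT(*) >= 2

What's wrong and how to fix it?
Bug: WHERE filters individual rows, not groups, so a group-level COUNT is invalid there

Fix: Group first with HAVING COUNT(*) >= 2, then COUNT the resulting groups

Corrected query:
SELECT COUNT(*) FROM (SELECT account FROM transactions GROUP BY account HAVING COUNT(*) >= 2)

Result:
COUNT(*)
--------
3       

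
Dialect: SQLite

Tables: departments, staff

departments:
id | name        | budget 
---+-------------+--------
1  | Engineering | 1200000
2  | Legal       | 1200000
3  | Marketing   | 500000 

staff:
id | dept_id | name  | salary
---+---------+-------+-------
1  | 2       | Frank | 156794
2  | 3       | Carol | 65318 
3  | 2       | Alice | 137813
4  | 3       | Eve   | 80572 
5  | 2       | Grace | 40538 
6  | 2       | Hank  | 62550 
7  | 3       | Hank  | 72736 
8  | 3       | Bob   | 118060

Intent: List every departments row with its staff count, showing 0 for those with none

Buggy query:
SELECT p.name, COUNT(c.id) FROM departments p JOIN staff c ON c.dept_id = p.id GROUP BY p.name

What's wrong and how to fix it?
Bug: INNER JOIN drops departments rows that have no matching staff rows

Fix: Switch to LEFT JOIN to retain unmatched parent rows

Corrected query:
SELECT p.name, COUNT(c.id) FROM departments p LEFT JOIN staff c ON c.dept_id = p.id GROUP BY p.name

Result:
name        | COUNT(c.id)
------------+------------
Engineering | 0          
Legal       | 4          
Marketing   | 4          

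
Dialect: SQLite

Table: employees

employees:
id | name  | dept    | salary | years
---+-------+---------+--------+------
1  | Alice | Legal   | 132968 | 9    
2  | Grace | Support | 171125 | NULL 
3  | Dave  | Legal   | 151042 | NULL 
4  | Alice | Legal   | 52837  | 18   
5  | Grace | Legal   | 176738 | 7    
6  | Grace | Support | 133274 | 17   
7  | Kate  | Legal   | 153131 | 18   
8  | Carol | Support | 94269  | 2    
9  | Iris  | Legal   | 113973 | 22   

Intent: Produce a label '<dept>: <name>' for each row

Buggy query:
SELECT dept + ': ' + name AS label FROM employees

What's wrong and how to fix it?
Bug: SQLite uses || for string concatenation; + coerces text to numbers (yielding 0)

Fix: Replace + with || to concatenate text

Corrected query:
SELECT dept || ': ' || name AS label FROM employees

Result:
label         
--------------
Legal: Alice  
Support: Grace
Legal: Dave   
Legal: Alice  
Legal: Grace  
Support: Grace
Legal: Kate   
Support: Carol
Legal: Iris   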